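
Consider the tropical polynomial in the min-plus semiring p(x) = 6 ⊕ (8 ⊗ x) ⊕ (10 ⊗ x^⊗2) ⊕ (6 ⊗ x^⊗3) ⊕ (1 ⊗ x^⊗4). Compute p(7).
p(7) = 6

A tropical monomial a ⊗ x^⊗i evaluates to a + i · x. Evaluating each term at x = 7:
  Term 0 contributes 6 + 0 · 7 = 6
  Term 1 contributes 8 + 1 · 7 = 15
  Term 2 contributes 10 + 2 · 7 = 24
  Term 3 contributes 6 + 3 · 7 = 27
  Term 4 contributes 1 + 4 · 7 = 29
p(7) = ⊕ of these = min[6, 15, 24, 27, 29] = 6.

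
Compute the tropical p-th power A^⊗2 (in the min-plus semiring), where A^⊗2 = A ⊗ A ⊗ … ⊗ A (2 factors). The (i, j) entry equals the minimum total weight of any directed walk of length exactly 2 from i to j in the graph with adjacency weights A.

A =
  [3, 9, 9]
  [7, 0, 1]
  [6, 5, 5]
A^⊗2 =
  [6, 9, 10]
  [7, 0, 1]
  [9, 5, 6]

Each entry (A^⊗2)_ij equals the minimum over all length-2 walks i = v_0 → v_1 → … → v_2 = j of Σ_t A[v_t][v_{t+1}]. For example, for (i, j) = (0, 2) we minimise over 3 possible intermediate vertex sequences; the minimum is 10, attained along the walk 0 → 1 → 2.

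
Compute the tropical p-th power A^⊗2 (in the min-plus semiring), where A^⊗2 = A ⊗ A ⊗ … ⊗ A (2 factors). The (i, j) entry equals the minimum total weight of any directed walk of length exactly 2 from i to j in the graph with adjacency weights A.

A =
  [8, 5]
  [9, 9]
A^⊗2 =
  [14, 13]
  [17, 14]

Each entry (A^⊗2)_ij equals the minimum over all length-2 walks i = v_0 → v_1 → … → v_2 = j of Σ_t A[v_t][v_{t+1}]. For example, for (i, j) = (0, 1) we minimise over 2 possible intermediate vertex sequences; the minimum is 13, attained along the walk 0 → 0 → 1.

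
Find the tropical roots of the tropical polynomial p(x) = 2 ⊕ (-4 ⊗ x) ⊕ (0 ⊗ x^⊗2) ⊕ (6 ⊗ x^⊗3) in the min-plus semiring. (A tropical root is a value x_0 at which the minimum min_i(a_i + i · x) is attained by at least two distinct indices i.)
Roots: {-6, -4, 6}

Each tropical root is a break point of the lower envelope of the lines y = a_i + i · x (there are 4 lines, with slopes 0, 1, ..., 3). Only the lines that attain the minimum somewhere contribute to roots; other lines are dominated. Here the surviving (envelope) indices are i = 3, i = 2, i = 1, i = 0.
Intersections between consecutive envelope lines give the roots: for adjacent envelope indices i < j the intersection is x = (a_i − a_j) / (j − i). Reading off the sorted break points: {-6, -4, 6}.
Verification: at each break x_0, at least two indices attain the minimum of min_i(a_i + i · x_0).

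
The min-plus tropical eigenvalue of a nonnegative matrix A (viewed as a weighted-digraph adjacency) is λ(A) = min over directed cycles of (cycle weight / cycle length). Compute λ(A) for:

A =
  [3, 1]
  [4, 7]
λ(A) = 5/2

Enumerate directed cycles and compute their means (weight / length). Sample:
  cycle 0 → 0: weight = 3, length = 1, mean = 3/1 ≈ 3.000
  cycle 1 → 1: weight = 7, length = 1, mean = 7/1 ≈ 7.000
  cycle 0 → 1 → 0: weight = 5, length = 2, mean = 5/2 ≈ 2.500
  cycle 1 → 0 → 1: weight = 5, length = 2, mean = 5/2 ≈ 2.500
Minimum mean = 2.500, attained e.g. along the cycle 0 → 1 → 0 with weight 5 and length 2. So λ(A) = 5/2 = 5/2.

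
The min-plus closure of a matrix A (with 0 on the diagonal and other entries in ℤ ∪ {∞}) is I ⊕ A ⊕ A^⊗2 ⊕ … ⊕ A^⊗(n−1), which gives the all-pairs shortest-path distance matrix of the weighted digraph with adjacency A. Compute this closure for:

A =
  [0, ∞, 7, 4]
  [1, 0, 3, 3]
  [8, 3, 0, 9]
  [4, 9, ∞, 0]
Closure =
  [0, 10, 7, 4]
  [1, 0, 3, 3]
  [4, 3, 0, 6]
  [4, 9, 11, 0]

This is the Floyd-Warshall all-pairs shortest-path computation. For each intermediate vertex k = 0, 1, …, 3, update dist[i][j] ← min(dist[i][j], dist[i][k] + dist[k][j]). The final matrix gives, for each (i, j), the minimum total weight of any directed path from i to j (possibly empty when i = j).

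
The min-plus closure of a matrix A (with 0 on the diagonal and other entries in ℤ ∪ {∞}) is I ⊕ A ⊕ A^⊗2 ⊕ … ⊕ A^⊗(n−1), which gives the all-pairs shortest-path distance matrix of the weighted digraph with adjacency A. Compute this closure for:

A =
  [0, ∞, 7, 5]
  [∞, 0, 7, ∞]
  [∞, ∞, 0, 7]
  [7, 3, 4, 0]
Closure =
  [0, 8, 7, 5]
  [21, 0, 7, 14]
  [14, 10, 0, 7]
  [7, 3, 4, 0]

This is the Floyd-Warshall all-pairs shortest-path computation. For each intermediate vertex k = 0, 1, …, 3, update dist[i][j] ← min(dist[i][j], dist[i][k] + dist[k][j]). The final matrix gives, for each (i, j), the minimum total weight of any directed path from i to j (possibly empty when i = j).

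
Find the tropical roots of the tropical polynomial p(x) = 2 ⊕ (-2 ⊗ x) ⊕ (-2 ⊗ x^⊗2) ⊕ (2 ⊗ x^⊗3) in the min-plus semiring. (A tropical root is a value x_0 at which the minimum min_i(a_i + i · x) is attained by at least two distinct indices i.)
Roots: {-4, 0, 4}

Each tropical root is a break point of the lower envelope of the lines y = a_i + i · x (there are 4 lines, with slopes 0, 1, ..., 3). Only the lines that attain the minimum somewhere contribute to roots; other lines are dominated. Here the surviving (envelope) indices are i = 3, i = 2, i = 1, i = 0.
Intersections between consecutive envelope lines give the roots: for adjacent envelope indices i < j the intersection is x = (a_i − a_j) / (j − i). Reading off the sorted break points: {-4, 0, 4}.
Verification: at each break x_0, at least two indices attain the minimum of min_i(a_i + i · x_0).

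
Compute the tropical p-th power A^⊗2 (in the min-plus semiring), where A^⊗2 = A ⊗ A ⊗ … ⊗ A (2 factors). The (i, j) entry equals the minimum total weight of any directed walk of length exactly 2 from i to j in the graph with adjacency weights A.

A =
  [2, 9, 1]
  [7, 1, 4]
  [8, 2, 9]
A^⊗2 =
  [4, 3, 3]
  [8, 2, 5]
  [9, 3, 6]

Each entry (A^⊗2)_ij equals the minimum over all length-2 walks i = v_0 → v_1 → … → v_2 = j of Σ_t A[v_t][v_{t+1}]. For example, for (i, j) = (0, 2) we minimise over 3 possible intermediate vertex sequences; the minimum is 3, attained along the walk 0 → 0 → 2.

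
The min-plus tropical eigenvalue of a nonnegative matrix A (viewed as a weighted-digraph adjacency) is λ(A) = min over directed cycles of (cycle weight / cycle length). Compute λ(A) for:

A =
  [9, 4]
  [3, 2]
λ(A) = 2

Enumerate directed cycles and compute their means (weight / length). Sample:
  cycle 0 → 0: weight = 9, length = 1, mean = 9/1 ≈ 9.000
  cycle 1 → 1: weight = 2, length = 1, mean = 2/1 ≈ 2.000
  cycle 0 → 1 → 0: weight = 7, length = 2, mean = 7/2 ≈ 3.500
  cycle 1 → 0 → 1: weight = 7, length = 2, mean = 7/2 ≈ 3.500
Minimum mean = 2.000, attained e.g. along the cycle 1 → 1 with weight 2 and length 1. So λ(A) = 2/1 = 2.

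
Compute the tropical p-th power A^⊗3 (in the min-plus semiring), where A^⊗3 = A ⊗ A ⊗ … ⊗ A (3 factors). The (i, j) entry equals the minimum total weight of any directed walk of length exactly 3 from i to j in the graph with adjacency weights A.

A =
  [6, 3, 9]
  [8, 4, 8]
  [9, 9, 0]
A^⊗3 =
  [15, 11, 9]
  [16, 12, 8]
  [9, 9, 0]

Each entry (A^⊗3)_ij equals the minimum over all length-3 walks i = v_0 → v_1 → … → v_3 = j of Σ_t A[v_t][v_{t+1}]. For example, for (i, j) = (0, 2) we minimise over 9 possible intermediate vertex sequences; the minimum is 9, attained along the walk 0 → 2 → 2 → 2.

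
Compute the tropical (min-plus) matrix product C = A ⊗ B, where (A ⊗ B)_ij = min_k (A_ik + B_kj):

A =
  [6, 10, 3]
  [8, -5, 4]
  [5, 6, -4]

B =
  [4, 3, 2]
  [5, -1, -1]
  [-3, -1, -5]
A ⊗ B =
  [0, 2, -2]
  [0, -6, -6]
  [-7, -5, -9]

Apply the min-plus product entry-by-entry:
  C[0][0] = min over k of (A[0][0] + B[0][0] = 6 + 4 = 10, A[0][1] + B[1][0] = 10 + 5 = 15, A[0][2] + B[2][0] = 3 + -3 = 0) = 0 (attained at k = 2)
  C[0][1] = min over k of (A[0][0] + B[0][1] = 6 + 3 = 9, A[0][1] + B[1][1] = 10 + -1 = 9, A[0][2] + B[2][1] = 3 + -1 = 2) = 2 (attained at k = 2)
  C[0][2] = min over k of (A[0][0] + B[0][2] = 6 + 2 = 8, A[0][1] + B[1][2] = 10 + -1 = 9, A[0][2] + B[2][2] = 3 + -5 = -2) = -2 (attained at k = 2)
  C[1][0] = min over k of (A[1][0] + B[0][0] = 8 + 4 = 12, A[1][1] + B[1][0] = -5 + 5 = 0, A[1][2] + B[2][0] = 4 + -3 = 1) = 0 (attained at k = 1)
  C[1][1] = min over k of (A[1][0] + B[0][1] = 8 + 3 = 11, A[1][1] + B[1][1] = -5 + -1 = -6, A[1][2] + B[2][1] = 4 + -1 = 3) = -6 (attained at k = 1)
  C[1][2] = min over k of (A[1][0] + B[0][2] = 8 + 2 = 10, A[1][1] + B[1][2] = -5 + -1 = -6, A[1][2] + B[2][2] = 4 + -5 = -1) = -6 (attained at k = 1)
  C[2][0] = min over k of (A[2][0] + B[0][0] = 5 + 4 = 9, A[2][1] + B[1][0] = 6 + 5 = 11, A[2][2] + B[2][0] = -4 + -3 = -7) = -7 (attained at k = 2)
  C[2][1] = min over k of (A[2][0] + B[0][1] = 5 + 3 = 8, A[2][1] + B[1][1] = 6 + -1 = 5, A[2][2] + B[2][1] = -4 + -1 = -5) = -5 (attained at k = 2)
  C[2][2] = min over k of (A[2][0] + B[0][2] = 5 + 2 = 7, A[2][1] + B[1][2] = 6 + -1 = 5, A[2][2] + B[2][2] = -4 + -5 = -9) = -9 (attained at k = 2)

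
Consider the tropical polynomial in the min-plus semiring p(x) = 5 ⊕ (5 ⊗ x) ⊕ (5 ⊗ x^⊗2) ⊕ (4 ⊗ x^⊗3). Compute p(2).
p(2) = 5

A tropical monomial a ⊗ x^⊗i evaluates to a + i · x. Evaluating each term at x = 2:
  Term 0 contributes 5 + 0 · 2 = 5
  Term 1 contributes 5 + 1 · 2 = 7
  Term 2 contributes 5 + 2 · 2 = 9
  Term 3 contributes 4 + 3 · 2 = 10
p(2) = ⊕ of these = min[5, 7, 9, 10] = 5.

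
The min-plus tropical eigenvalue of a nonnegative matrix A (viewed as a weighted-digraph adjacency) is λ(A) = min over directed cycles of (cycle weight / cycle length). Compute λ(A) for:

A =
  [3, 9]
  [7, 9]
λ(A) = 3

Enumerate directed cycles and compute their means (weight / length). Sample:
  cycle 0 → 0: weight = 3, length = 1, mean = 3/1 ≈ 3.000
  cycle 1 → 1: weight = 9, length = 1, mean = 9/1 ≈ 9.000
  cycle 0 → 1 → 0: weight = 16, length = 2, mean = 16/2 ≈ 8.000
  cycle 1 → 0 → 1: weight = 16, length = 2, mean = 16/2 ≈ 8.000
Minimum mean = 3.000, attained e.g. along the cycle 0 → 0 with weight 3 and length 1. So λ(A) = 3/1 = 3.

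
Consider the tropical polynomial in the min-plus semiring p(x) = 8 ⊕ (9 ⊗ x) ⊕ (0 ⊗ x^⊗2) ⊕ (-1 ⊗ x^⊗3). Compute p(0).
p(0) = -1

A tropical monomial a ⊗ x^⊗i evaluates to a + i · x. Evaluating each term at x = 0:
  Term 0 contributes 8 + 0 · 0 = 8
  Term 1 contributes 9 + 1 · 0 = 9
  Term 2 contributes 0 + 2 · 0 = 0
  Term 3 contributes -1 + 3 · 0 = -1
p(0) = ⊕ of these = min[8, 9, 0, -1] = -1.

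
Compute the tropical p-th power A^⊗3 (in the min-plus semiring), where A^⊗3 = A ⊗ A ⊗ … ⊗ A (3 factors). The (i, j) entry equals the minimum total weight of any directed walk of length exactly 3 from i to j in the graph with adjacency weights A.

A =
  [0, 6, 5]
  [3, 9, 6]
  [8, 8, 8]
A^⊗3 =
  [0, 6, 5]
  [3, 9, 8]
  [8, 14, 13]

Each entry (A^⊗3)_ij equals the minimum over all length-3 walks i = v_0 → v_1 → … → v_3 = j of Σ_t A[v_t][v_{t+1}]. For example, for (i, j) = (0, 2) we minimise over 9 possible intermediate vertex sequences; the minimum is 5, attained along the walk 0 → 0 → 0 → 2.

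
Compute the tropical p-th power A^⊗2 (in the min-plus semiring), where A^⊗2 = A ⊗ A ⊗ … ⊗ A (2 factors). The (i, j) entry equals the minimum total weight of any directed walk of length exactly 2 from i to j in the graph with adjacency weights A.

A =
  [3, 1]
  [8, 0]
A^⊗2 =
  [6, 1]
  [8, 0]

Each entry (A^⊗2)_ij equals the minimum over all length-2 walks i = v_0 → v_1 → … → v_2 = j of Σ_t A[v_t][v_{t+1}]. For example, for (i, j) = (0, 1) we minimise over 2 possible intermediate vertex sequences; the minimum is 1, attained along the walk 0 → 1 → 1.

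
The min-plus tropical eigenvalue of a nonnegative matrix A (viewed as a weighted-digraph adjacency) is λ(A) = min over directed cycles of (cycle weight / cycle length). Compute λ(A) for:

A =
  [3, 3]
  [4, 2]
λ(A) = 2

Enumerate directed cycles and compute their means (weight / length). Sample:
  cycle 0 → 0: weight = 3, length = 1, mean = 3/1 ≈ 3.000
  cycle 1 → 1: weight = 2, length = 1, mean = 2/1 ≈ 2.000
  cycle 0 → 1 → 0: weight = 7, length = 2, mean = 7/2 ≈ 3.500
  cycle 1 → 0 → 1: weight = 7, length = 2, mean = 7/2 ≈ 3.500
Minimum mean = 2.000, attained e.g. along the cycle 1 → 1 with weight 2 and length 1. So λ(A) = 2/1 = 2.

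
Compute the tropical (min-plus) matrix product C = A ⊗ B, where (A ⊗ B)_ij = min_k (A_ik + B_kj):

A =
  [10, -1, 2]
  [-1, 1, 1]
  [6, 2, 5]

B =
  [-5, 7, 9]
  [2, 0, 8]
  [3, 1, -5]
A ⊗ B =
  [1, -1, -3]
  [-6, 1, -4]
  [1, 2, 0]

Apply the min-plus product entry-by-entry:
  C[0][0] = min over k of (A[0][0] + B[0][0] = 10 + -5 = 5, A[0][1] + B[1][0] = -1 + 2 = 1, A[0][2] + B[2][0] = 2 + 3 = 5) = 1 (attained at k = 1)
  C[0][1] = min over k of (A[0][0] + B[0][1] = 10 + 7 = 17, A[0][1] + B[1][1] = -1 + 0 = -1, A[0][2] + B[2][1] = 2 + 1 = 3) = -1 (attained at k = 1)
  C[0][2] = min over k of (A[0][0] + B[0][2] = 10 + 9 = 19, A[0][1] + B[1][2] = -1 + 8 = 7, A[0][2] + B[2][2] = 2 + -5 = -3) = -3 (attained at k = 2)
  C[1][0] = min over k of (A[1][0] + B[0][0] = -1 + -5 = -6, A[1][1] + B[1][0] = 1 + 2 = 3, A[1][2] + B[2][0] = 1 + 3 = 4) = -6 (attained at k = 0)
  C[1][1] = min over k of (A[1][0] + B[0][1] = -1 + 7 = 6, A[1][1] + B[1][1] = 1 + 0 = 1, A[1][2] + B[2][1] = 1 + 1 = 2) = 1 (attained at k = 1)
  C[1][2] = min over k of (A[1][0] + B[0][2] = -1 + 9 = 8, A[1][1] + B[1][2] = 1 + 8 = 9, A[1][2] + B[2][2] = 1 + -5 = -4) = -4 (attained at k = 2)
  C[2][0] = min over k of (A[2][0] + B[0][0] = 6 + -5 = 1, A[2][1] + B[1][0] = 2 + 2 = 4, A[2][2] + B[2][0] = 5 + 3 = 8) = 1 (attained at k = 0)
  C[2][1] = min over k of (A[2][0] + B[0][1] = 6 + 7 = 13, A[2][1] + B[1][1] = 2 + 0 = 2, A[2][2] + B[2][1] = 5 + 1 = 6) = 2 (attained at k = 1)
  C[2][2] = min over k of (A[2][0] + B[0][2] = 6 + 9 = 15, A[2][1] + B[1][2] = 2 + 8 = 10, A[2][2] + B[2][2] = 5 + -5 = 0) = 0 (attained at k = 2)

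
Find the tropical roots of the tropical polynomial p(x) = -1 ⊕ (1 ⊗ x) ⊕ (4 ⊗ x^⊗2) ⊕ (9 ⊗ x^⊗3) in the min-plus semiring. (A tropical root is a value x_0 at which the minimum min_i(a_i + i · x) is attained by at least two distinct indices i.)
Roots: {-5, -3, -2}

Each tropical root is a break point of the lower envelope of the lines y = a_i + i · x (there are 4 lines, with slopes 0, 1, ..., 3). Only the lines that attain the minimum somewhere contribute to roots; other lines are dominated. Here the surviving (envelope) indices are i = 3, i = 2, i = 1, i = 0.
Intersections between consecutive envelope lines give the roots: for adjacent envelope indices i < j the intersection is x = (a_i − a_j) / (j − i). Reading off the sorted break points: {-5, -3, -2}.
Verification: at each break x_0, at least two indices attain the minimum of min_i(a_i + i · x_0).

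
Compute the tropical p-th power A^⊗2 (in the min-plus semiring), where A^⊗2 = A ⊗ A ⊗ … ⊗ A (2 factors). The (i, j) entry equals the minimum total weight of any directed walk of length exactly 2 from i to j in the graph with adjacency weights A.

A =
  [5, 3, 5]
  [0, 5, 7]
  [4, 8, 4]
A^⊗2 =
  [3, 8, 9]
  [5, 3, 5]
  [8, 7, 8]

Each entry (A^⊗2)_ij equals the minimum over all length-2 walks i = v_0 → v_1 → … → v_2 = j of Σ_t A[v_t][v_{t+1}]. For example, for (i, j) = (0, 2) we minimise over 3 possible intermediate vertex sequences; the minimum is 9, attained along the walk 0 → 2 → 2.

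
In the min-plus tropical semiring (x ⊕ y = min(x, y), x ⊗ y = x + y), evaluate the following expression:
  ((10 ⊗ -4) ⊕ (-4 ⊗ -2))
((10 ⊗ -4) ⊕ (-4 ⊗ -2)) = -6

Expand innermost to outermost. Recall ⊕ takes the minimum of its arguments and ⊗ takes their sum. Working out the expression ((10 ⊗ -4) ⊕ (-4 ⊗ -2)) gives -6.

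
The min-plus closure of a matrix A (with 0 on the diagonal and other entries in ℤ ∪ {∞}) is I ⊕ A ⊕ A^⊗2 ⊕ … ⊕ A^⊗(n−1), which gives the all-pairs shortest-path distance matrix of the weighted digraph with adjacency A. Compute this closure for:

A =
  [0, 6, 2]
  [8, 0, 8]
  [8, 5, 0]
Closure =
  [0, 6, 2]
  [8, 0, 8]
  [8, 5, 0]

This is the Floyd-Warshall all-pairs shortest-path computation. For each intermediate vertex k = 0, 1, …, 2, update dist[i][j] ← min(dist[i][j], dist[i][k] + dist[k][j]). The final matrix gives, for each (i, j), the minimum total weight of any directed path from i to j (possibly empty when i = j).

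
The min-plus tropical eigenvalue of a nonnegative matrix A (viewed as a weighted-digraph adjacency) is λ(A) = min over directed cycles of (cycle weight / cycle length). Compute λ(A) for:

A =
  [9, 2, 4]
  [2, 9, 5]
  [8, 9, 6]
λ(A) = 2

Enumerate directed cycles and compute their means (weight / length). Sample:
  cycle 0 → 0: weight = 9, length = 1, mean = 9/1 ≈ 9.000
  cycle 1 → 1: weight = 9, length = 1, mean = 9/1 ≈ 9.000
  cycle 2 → 2: weight = 6, length = 1, mean = 6/1 ≈ 6.000
  cycle 0 → 1 → 0: weight = 4, length = 2, mean = 4/2 ≈ 2.000
  cycle 0 → 2 → 0: weight = 12, length = 2, mean = 12/2 ≈ 6.000
  cycle 1 → 0 → 1: weight = 4, length = 2, mean = 4/2 ≈ 2.000
Minimum mean = 2.000, attained e.g. along the cycle 0 → 1 → 0 with weight 4 and length 2. So λ(A) = 4/2 = 2.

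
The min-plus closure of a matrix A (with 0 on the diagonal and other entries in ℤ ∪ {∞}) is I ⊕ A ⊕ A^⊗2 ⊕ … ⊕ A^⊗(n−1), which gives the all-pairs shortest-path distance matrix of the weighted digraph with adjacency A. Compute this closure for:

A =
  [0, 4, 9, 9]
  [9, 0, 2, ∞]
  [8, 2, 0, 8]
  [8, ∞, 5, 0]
Closure =
  [0, 4, 6, 9]
  [9, 0, 2, 10]
  [8, 2, 0, 8]
  [8, 7, 5, 0]

This is the Floyd-Warshall all-pairs shortest-path computation. For each intermediate vertex k = 0, 1, …, 3, update dist[i][j] ← min(dist[i][j], dist[i][k] + dist[k][j]). The final matrix gives, for each (i, j), the minimum total weight of any directed path from i to j (possibly empty when i = j).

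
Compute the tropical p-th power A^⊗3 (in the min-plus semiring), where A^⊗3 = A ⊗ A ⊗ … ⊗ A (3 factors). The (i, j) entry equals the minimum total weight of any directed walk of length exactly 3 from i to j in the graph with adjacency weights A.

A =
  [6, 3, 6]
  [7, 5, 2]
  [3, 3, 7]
A^⊗3 =
  [8, 8, 10]
  [10, 8, 7]
  [8, 8, 8]

Each entry (A^⊗3)_ij equals the minimum over all length-3 walks i = v_0 → v_1 → … → v_3 = j of Σ_t A[v_t][v_{t+1}]. For example, for (i, j) = (0, 2) we minimise over 9 possible intermediate vertex sequences; the minimum is 10, attained along the walk 0 → 1 → 1 → 2.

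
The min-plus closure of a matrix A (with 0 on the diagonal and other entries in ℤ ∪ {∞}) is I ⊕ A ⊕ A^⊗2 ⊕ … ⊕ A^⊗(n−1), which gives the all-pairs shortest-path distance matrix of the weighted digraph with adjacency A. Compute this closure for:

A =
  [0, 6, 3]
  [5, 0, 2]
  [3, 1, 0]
Closure =
  [0, 4, 3]
  [5, 0, 2]
  [3, 1, 0]

This is the Floyd-Warshall all-pairs shortest-path computation. For each intermediate vertex k = 0, 1, …, 2, update dist[i][j] ← min(dist[i][j], dist[i][k] + dist[k][j]). The final matrix gives, for each (i, j), the minimum total weight of any directed path from i to j (possibly empty when i = j).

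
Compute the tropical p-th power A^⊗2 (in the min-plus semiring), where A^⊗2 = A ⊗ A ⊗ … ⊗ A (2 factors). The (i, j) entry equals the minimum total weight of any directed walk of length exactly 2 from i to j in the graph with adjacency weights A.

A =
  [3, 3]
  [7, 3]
A^⊗2 =
  [6, 6]
  [10, 6]

Each entry (A^⊗2)_ij equals the minimum over all length-2 walks i = v_0 → v_1 → … → v_2 = j of Σ_t A[v_t][v_{t+1}]. For example, for (i, j) = (0, 1) we minimise over 2 possible intermediate vertex sequences; the minimum is 6, attained along the walk 0 → 0 → 1.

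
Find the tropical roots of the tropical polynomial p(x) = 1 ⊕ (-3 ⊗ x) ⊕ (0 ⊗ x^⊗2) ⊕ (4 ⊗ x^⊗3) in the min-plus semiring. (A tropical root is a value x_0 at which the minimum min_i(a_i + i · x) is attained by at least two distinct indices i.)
Roots: {-4, -3, 4}

Each tropical root is a break point of the lower envelope of the lines y = a_i + i · x (there are 4 lines, with slopes 0, 1, ..., 3). Only the lines that attain the minimum somewhere contribute to roots; other lines are dominated. Here the surviving (envelope) indices are i = 3, i = 2, i = 1, i = 0.
Intersections between consecutive envelope lines give the roots: for adjacent envelope indices i < j the intersection is x = (a_i − a_j) / (j − i). Reading off the sorted break points: {-4, -3, 4}.
Verification: at each break x_0, at least two indices attain the minimum of min_i(a_i + i · x_0).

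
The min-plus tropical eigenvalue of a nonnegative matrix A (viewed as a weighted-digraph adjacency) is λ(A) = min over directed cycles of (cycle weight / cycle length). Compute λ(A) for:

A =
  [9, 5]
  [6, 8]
λ(A) = 11/2

Enumerate directed cycles and compute their means (weight / length). Sample:
  cycle 0 → 0: weight = 9, length = 1, mean = 9/1 ≈ 9.000
  cycle 1 → 1: weight = 8, length = 1, mean = 8/1 ≈ 8.000
  cycle 0 → 1 → 0: weight = 11, length = 2, mean = 11/2 ≈ 5.500
  cycle 1 → 0 → 1: weight = 11, length = 2, mean = 11/2 ≈ 5.500
Minimum mean = 5.500, attained e.g. along the cycle 0 → 1 → 0 with weight 11 and length 2. So λ(A) = 11/2 = 11/2.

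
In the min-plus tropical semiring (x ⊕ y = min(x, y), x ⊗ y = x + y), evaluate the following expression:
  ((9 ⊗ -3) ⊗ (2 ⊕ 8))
((9 ⊗ -3) ⊗ (2 ⊕ 8)) = 8

Expand innermost to outermost. Recall ⊕ takes the minimum of its arguments and ⊗ takes their sum. Working out the expression ((9 ⊗ -3) ⊗ (2 ⊕ 8)) gives 8.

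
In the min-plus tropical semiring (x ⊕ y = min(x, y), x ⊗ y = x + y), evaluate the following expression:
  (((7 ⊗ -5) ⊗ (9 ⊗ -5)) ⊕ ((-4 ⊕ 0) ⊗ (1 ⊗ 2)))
(((7 ⊗ -5) ⊗ (9 ⊗ -5)) ⊕ ((-4 ⊕ 0) ⊗ (1 ⊗ 2))) = -1

Expand innermost to outermost. Recall ⊕ takes the minimum of its arguments and ⊗ takes their sum. Working out the expression (((7 ⊗ -5) ⊗ (9 ⊗ -5)) ⊕ ((-4 ⊕ 0) ⊗ (1 ⊗ 2))) gives -1.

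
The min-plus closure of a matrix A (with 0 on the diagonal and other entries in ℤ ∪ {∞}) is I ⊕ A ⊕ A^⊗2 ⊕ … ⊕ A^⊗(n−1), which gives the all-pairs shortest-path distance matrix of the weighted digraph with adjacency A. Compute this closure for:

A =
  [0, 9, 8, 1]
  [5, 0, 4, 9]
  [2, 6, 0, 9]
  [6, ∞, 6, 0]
Closure =
  [0, 9, 7, 1]
  [5, 0, 4, 6]
  [2, 6, 0, 3]
  [6, 12, 6, 0]

This is the Floyd-Warshall all-pairs shortest-path computation. For each intermediate vertex k = 0, 1, …, 3, update dist[i][j] ← min(dist[i][j], dist[i][k] + dist[k][j]). The final matrix gives, for each (i, j), the minimum total weight of any directed path from i to j (possibly empty when i = j).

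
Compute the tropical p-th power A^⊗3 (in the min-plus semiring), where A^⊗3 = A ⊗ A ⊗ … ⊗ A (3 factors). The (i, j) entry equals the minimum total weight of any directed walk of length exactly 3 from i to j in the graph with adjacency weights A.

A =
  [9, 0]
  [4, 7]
A^⊗3 =
  [11, 4]
  [8, 11]

Each entry (A^⊗3)_ij equals the minimum over all length-3 walks i = v_0 → v_1 → … → v_3 = j of Σ_t A[v_t][v_{t+1}]. For example, for (i, j) = (0, 1) we minimise over 4 possible intermediate vertex sequences; the minimum is 4, attained along the walk 0 → 1 → 0 → 1.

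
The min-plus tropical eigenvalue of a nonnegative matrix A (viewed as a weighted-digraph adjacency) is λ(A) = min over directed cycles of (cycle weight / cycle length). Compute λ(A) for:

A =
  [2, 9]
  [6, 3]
λ(A) = 2

Enumerate directed cycles and compute their means (weight / length). Sample:
  cycle 0 → 0: weight = 2, length = 1, mean = 2/1 ≈ 2.000
  cycle 1 → 1: weight = 3, length = 1, mean = 3/1 ≈ 3.000
  cycle 0 → 1 → 0: weight = 15, length = 2, mean = 15/2 ≈ 7.500
  cycle 1 → 0 → 1: weight = 15, length = 2, mean = 15/2 ≈ 7.500
Minimum mean = 2.000, attained e.g. along the cycle 0 → 0 with weight 2 and length 1. So λ(A) = 2/1 = 2.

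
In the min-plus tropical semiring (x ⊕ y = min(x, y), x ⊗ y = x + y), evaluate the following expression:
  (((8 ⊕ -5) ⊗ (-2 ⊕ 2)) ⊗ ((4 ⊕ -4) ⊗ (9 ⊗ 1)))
(((8 ⊕ -5) ⊗ (-2 ⊕ 2)) ⊗ ((4 ⊕ -4) ⊗ (9 ⊗ 1))) = -1

Expand innermost to outermost. Recall ⊕ takes the minimum of its arguments and ⊗ takes their sum. Working out the expression (((8 ⊕ -5) ⊗ (-2 ⊕ 2)) ⊗ ((4 ⊕ -4) ⊗ (9 ⊗ 1))) gives -1.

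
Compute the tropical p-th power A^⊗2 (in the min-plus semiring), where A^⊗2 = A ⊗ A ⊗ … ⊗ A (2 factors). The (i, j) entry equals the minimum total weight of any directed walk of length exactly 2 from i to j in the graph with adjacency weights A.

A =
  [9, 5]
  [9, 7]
A^⊗2 =
  [14, 12]
  [16, 14]

Each entry (A^⊗2)_ij equals the minimum over all length-2 walks i = v_0 → v_1 → … → v_2 = j of Σ_t A[v_t][v_{t+1}]. For example, for (i, j) = (0, 1) we minimise over 2 possible intermediate vertex sequences; the minimum is 12, attained along the walk 0 → 1 → 1.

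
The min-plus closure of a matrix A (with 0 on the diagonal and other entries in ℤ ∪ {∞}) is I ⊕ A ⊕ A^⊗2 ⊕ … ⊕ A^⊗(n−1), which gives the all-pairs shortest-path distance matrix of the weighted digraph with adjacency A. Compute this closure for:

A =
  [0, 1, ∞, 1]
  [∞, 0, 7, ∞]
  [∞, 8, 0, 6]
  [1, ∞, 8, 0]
Closure =
  [0, 1, 8, 1]
  [14, 0, 7, 13]
  [7, 8, 0, 6]
  [1, 2, 8, 0]

This is the Floyd-Warshall all-pairs shortest-path computation. For each intermediate vertex k = 0, 1, …, 3, update dist[i][j] ← min(dist[i][j], dist[i][k] + dist[k][j]). The final matrix gives, for each (i, j), the minimum total weight of any directed path from i to j (possibly empty when i = j).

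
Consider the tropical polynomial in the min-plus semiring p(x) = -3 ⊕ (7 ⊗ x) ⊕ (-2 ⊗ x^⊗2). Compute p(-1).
p(-1) = -4

A tropical monomial a ⊗ x^⊗i evaluates to a + i · x. Evaluating each term at x = -1:
  Term 0 contributes -3 + 0 · -1 = -3
  Term 1 contributes 7 + 1 · -1 = 6
  Term 2 contributes -2 + 2 · -1 = -4
p(-1) = ⊕ of these = min[-3, 6, -4] = -4.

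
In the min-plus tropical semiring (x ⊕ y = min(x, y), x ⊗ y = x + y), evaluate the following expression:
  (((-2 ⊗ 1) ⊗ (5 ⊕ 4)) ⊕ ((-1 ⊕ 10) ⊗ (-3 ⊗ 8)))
(((-2 ⊗ 1) ⊗ (5 ⊕ 4)) ⊕ ((-1 ⊕ 10) ⊗ (-3 ⊗ 8))) = 3

Expand innermost to outermost. Recall ⊕ takes the minimum of its arguments and ⊗ takes their sum. Working out the expression (((-2 ⊗ 1) ⊗ (5 ⊕ 4)) ⊕ ((-1 ⊕ 10) ⊗ (-3 ⊗ 8))) gives 3.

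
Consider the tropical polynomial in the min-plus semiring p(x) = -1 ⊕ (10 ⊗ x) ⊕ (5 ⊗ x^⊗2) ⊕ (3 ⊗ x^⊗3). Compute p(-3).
p(-3) = -6

A tropical monomial a ⊗ x^⊗i evaluates to a + i · x. Evaluating each term at x = -3:
  Term 0 contributes -1 + 0 · -3 = -1
  Term 1 contributes 10 + 1 · -3 = 7
  Term 2 contributes 5 + 2 · -3 = -1
  Term 3 contributes 3 + 3 · -3 = -6
p(-3) = ⊕ of these = min[-1, 7, -1, -6] = -6.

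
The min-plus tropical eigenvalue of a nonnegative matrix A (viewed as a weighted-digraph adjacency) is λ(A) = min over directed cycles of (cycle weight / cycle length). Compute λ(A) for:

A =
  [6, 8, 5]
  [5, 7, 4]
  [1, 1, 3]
λ(A) = 5/2

Enumerate directed cycles and compute their means (weight / length). Sample:
  cycle 0 → 0: weight = 6, length = 1, mean = 6/1 ≈ 6.000
  cycle 1 → 1: weight = 7, length = 1, mean = 7/1 ≈ 7.000
  cycle 2 → 2: weight = 3, length = 1, mean = 3/1 ≈ 3.000
  cycle 0 → 1 → 0: weight = 13, length = 2, mean = 13/2 ≈ 6.500
  cycle 0 → 2 → 0: weight = 6, length = 2, mean = 6/2 ≈ 3.000
  cycle 1 → 0 → 1: weight = 13, length = 2, mean = 13/2 ≈ 6.500
Minimum mean = 2.500, attained e.g. along the cycle 1 → 2 → 1 with weight 5 and length 2. So λ(A) = 5/2 = 5/2.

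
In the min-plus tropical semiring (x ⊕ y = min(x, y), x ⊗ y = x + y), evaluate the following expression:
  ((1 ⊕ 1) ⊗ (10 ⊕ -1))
((1 ⊕ 1) ⊗ (10 ⊕ -1)) = 0

Expand innermost to outermost. Recall ⊕ takes the minimum of its arguments and ⊗ takes their sum. Working out the expression ((1 ⊕ 1) ⊗ (10 ⊕ -1)) gives 0.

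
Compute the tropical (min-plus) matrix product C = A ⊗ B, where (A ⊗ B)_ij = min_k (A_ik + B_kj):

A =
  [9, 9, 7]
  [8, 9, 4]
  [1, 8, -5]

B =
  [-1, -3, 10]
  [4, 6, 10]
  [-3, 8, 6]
A ⊗ B =
  [4, 6, 13]
  [1, 5, 10]
  [-8, -2, 1]

Apply the min-plus product entry-by-entry:
  C[0][0] = min over k of (A[0][0] + B[0][0] = 9 + -1 = 8, A[0][1] + B[1][0] = 9 + 4 = 13, A[0][2] + B[2][0] = 7 + -3 = 4) = 4 (attained at k = 2)
  C[0][1] = min over k of (A[0][0] + B[0][1] = 9 + -3 = 6, A[0][1] + B[1][1] = 9 + 6 = 15, A[0][2] + B[2][1] = 7 + 8 = 15) = 6 (attained at k = 0)
  C[0][2] = min over k of (A[0][0] + B[0][2] = 9 + 10 = 19, A[0][1] + B[1][2] = 9 + 10 = 19, A[0][2] + B[2][2] = 7 + 6 = 13) = 13 (attained at k = 2)
  C[1][0] = min over k of (A[1][0] + B[0][0] = 8 + -1 = 7, A[1][1] + B[1][0] = 9 + 4 = 13, A[1][2] + B[2][0] = 4 + -3 = 1) = 1 (attained at k = 2)
  C[1][1] = min over k of (A[1][0] + B[0][1] = 8 + -3 = 5, A[1][1] + B[1][1] = 9 + 6 = 15, A[1][2] + B[2][1] = 4 + 8 = 12) = 5 (attained at k = 0)
  C[1][2] = min over k of (A[1][0] + B[0][2] = 8 + 10 = 18, A[1][1] + B[1][2] = 9 + 10 = 19, A[1][2] + B[2][2] = 4 + 6 = 10) = 10 (attained at k = 2)
  C[2][0] = min over k of (A[2][0] + B[0][0] = 1 + -1 = 0, A[2][1] + B[1][0] = 8 + 4 = 12, A[2][2] + B[2][0] = -5 + -3 = -8) = -8 (attained at k = 2)
  C[2][1] = min over k of (A[2][0] + B[0][1] = 1 + -3 = -2, A[2][1] + B[1][1] = 8 + 6 = 14, A[2][2] + B[2][1] = -5 + 8 = 3) = -2 (attained at k = 0)
  C[2][2] = min over k of (A[2][0] + B[0][2] = 1 + 10 = 11, A[2][1] + B[1][2] = 8 + 10 = 18, A[2][2] + B[2][2] = -5 + 6 = 1) = 1 (attained at k = 2)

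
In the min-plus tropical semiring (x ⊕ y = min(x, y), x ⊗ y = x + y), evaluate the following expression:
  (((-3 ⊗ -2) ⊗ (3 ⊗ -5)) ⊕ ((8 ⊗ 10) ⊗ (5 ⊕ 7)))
(((-3 ⊗ -2) ⊗ (3 ⊗ -5)) ⊕ ((8 ⊗ 10) ⊗ (5 ⊕ 7))) = -7

Expand innermost to outermost. Recall ⊕ takes the minimum of its arguments and ⊗ takes their sum. Working out the expression (((-3 ⊗ -2) ⊗ (3 ⊗ -5)) ⊕ ((8 ⊗ 10) ⊗ (5 ⊕ 7))) gives -7.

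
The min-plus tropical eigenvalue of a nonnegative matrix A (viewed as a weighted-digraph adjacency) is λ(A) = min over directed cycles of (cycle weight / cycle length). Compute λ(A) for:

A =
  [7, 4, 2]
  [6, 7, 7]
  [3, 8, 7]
λ(A) = 5/2

Enumerate directed cycles and compute their means (weight / length). Sample:
  cycle 0 → 0: weight = 7, length = 1, mean = 7/1 ≈ 7.000
  cycle 1 → 1: weight = 7, length = 1, mean = 7/1 ≈ 7.000
  cycle 2 → 2: weight = 7, length = 1, mean = 7/1 ≈ 7.000
  cycle 0 → 1 → 0: weight = 10, length = 2, mean = 10/2 ≈ 5.000
  cycle 0 → 2 → 0: weight = 5, length = 2, mean = 5/2 ≈ 2.500
  cycle 1 → 0 → 1: weight = 10, length = 2, mean = 10/2 ≈ 5.000
Minimum mean = 2.500, attained e.g. along the cycle 0 → 2 → 0 with weight 5 and length 2. So λ(A) = 5/2 = 5/2.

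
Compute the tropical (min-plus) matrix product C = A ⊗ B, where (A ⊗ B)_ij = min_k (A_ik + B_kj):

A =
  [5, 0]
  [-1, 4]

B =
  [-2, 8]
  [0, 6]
A ⊗ B =
  [0, 6]
  [-3, 7]

Apply the min-plus product entry-by-entry:
  C[0][0] = min over k of (A[0][0] + B[0][0] = 5 + -2 = 3, A[0][1] + B[1][0] = 0 + 0 = 0) = 0 (attained at k = 1)
  C[0][1] = min over k of (A[0][0] + B[0][1] = 5 + 8 = 13, A[0][1] + B[1][1] = 0 + 6 = 6) = 6 (attained at k = 1)
  C[1][0] = min over k of (A[1][0] + B[0][0] = -1 + -2 = -3, A[1][1] + B[1][0] = 4 + 0 = 4) = -3 (attained at k = 0)
  C[1][1] = min over k of (A[1][0] + B[0][1] = -1 + 8 = 7, A[1][1] + B[1][1] = 4 + 6 = 10) = 7 (attained at k = 0)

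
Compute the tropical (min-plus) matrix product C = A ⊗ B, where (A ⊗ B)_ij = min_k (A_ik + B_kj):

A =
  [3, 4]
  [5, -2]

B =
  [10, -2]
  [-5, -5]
A ⊗ B =
  [-1, -1]
  [-7, -7]

Apply the min-plus product entry-by-entry:
  C[0][0] = min over k of (A[0][0] + B[0][0] = 3 + 10 = 13, A[0][1] + B[1][0] = 4 + -5 = -1) = -1 (attained at k = 1)
  C[0][1] = min over k of (A[0][0] + B[0][1] = 3 + -2 = 1, A[0][1] + B[1][1] = 4 + -5 = -1) = -1 (attained at k = 1)
  C[1][0] = min over k of (A[1][0] + B[0][0] = 5 + 10 = 15, A[1][1] + B[1][0] = -2 + -5 = -7) = -7 (attained at k = 1)
  C[1][1] = min over k of (A[1][0] + B[0][1] = 5 + -2 = 3, A[1][1] + B[1][1] = -2 + -5 = -7) = -7 (attained at k = 1)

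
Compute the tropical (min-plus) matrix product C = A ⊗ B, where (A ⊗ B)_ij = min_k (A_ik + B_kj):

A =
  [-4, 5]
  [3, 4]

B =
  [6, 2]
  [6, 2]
A ⊗ B =
  [2, -2]
  [9, 5]

Apply the min-plus product entry-by-entry:
  C[0][0] = min over k of (A[0][0] + B[0][0] = -4 + 6 = 2, A[0][1] + B[1][0] = 5 + 6 = 11) = 2 (attained at k = 0)
  C[0][1] = min over k of (A[0][0] + B[0][1] = -4 + 2 = -2, A[0][1] + B[1][1] = 5 + 2 = 7) = -2 (attained at k = 0)
  C[1][0] = min over k of (A[1][0] + B[0][0] = 3 + 6 = 9, A[1][1] + B[1][0] = 4 + 6 = 10) = 9 (attained at k = 0)
  C[1][1] = min over k of (A[1][0] + B[0][1] = 3 + 2 = 5, A[1][1] + B[1][1] = 4 + 2 = 6) = 5 (attained at k = 0)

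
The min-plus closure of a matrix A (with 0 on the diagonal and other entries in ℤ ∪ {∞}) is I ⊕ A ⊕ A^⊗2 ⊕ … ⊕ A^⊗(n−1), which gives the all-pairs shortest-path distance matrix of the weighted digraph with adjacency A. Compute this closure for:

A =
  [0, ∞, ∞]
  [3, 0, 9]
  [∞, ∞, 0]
Closure =
  [0, ∞, ∞]
  [3, 0, 9]
  [∞, ∞, 0]

This is the Floyd-Warshall all-pairs shortest-path computation. For each intermediate vertex k = 0, 1, …, 2, update dist[i][j] ← min(dist[i][j], dist[i][k] + dist[k][j]). The final matrix gives, for each (i, j), the minimum total weight of any directed path from i to j (possibly empty when i = j).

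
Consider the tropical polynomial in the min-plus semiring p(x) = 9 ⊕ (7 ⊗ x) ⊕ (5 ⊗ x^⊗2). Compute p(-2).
p(-2) = 1

A tropical monomial a ⊗ x^⊗i evaluates to a + i · x. Evaluating each term at x = -2:
  Term 0 contributes 9 + 0 · -2 = 9
  Term 1 contributes 7 + 1 · -2 = 5
  Term 2 contributes 5 + 2 · -2 = 1
p(-2) = ⊕ of these = min[9, 5, 1] = 1.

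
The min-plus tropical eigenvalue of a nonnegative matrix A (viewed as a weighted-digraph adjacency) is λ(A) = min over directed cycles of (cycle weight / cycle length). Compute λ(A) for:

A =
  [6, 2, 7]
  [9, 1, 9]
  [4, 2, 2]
λ(A) = 1

Enumerate directed cycles and compute their means (weight / length). Sample:
  cycle 0 → 0: weight = 6, length = 1, mean = 6/1 ≈ 6.000
  cycle 1 → 1: weight = 1, length = 1, mean = 1/1 ≈ 1.000
  cycle 2 → 2: weight = 2, length = 1, mean = 2/1 ≈ 2.000
  cycle 0 → 1 → 0: weight = 11, length = 2, mean = 11/2 ≈ 5.500
  cycle 0 → 2 → 0: weight = 11, length = 2, mean = 11/2 ≈ 5.500
  cycle 1 → 0 → 1: weight = 11, length = 2, mean = 11/2 ≈ 5.500
Minimum mean = 1.000, attained e.g. along the cycle 1 → 1 with weight 1 and length 1. So λ(A) = 1/1 = 1.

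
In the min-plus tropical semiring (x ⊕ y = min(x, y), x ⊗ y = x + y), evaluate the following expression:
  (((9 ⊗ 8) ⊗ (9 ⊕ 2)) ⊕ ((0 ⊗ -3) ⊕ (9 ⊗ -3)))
(((9 ⊗ 8) ⊗ (9 ⊕ 2)) ⊕ ((0 ⊗ -3) ⊕ (9 ⊗ -3))) = -3

Expand innermost to outermost. Recall ⊕ takes the minimum of its arguments and ⊗ takes their sum. Working out the expression (((9 ⊗ 8) ⊗ (9 ⊕ 2)) ⊕ ((0 ⊗ -3) ⊕ (9 ⊗ -3))) gives -3.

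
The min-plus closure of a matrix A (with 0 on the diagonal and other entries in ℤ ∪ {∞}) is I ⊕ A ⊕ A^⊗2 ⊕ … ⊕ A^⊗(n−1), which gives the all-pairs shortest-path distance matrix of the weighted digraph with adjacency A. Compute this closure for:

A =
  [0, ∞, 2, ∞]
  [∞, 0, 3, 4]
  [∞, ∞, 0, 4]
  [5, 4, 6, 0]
Closure =
  [0, 10, 2, 6]
  [9, 0, 3, 4]
  [9, 8, 0, 4]
  [5, 4, 6, 0]

This is the Floyd-Warshall all-pairs shortest-path computation. For each intermediate vertex k = 0, 1, …, 3, update dist[i][j] ← min(dist[i][j], dist[i][k] + dist[k][j]). The final matrix gives, for each (i, j), the minimum total weight of any directed path from i to j (possibly empty when i = j).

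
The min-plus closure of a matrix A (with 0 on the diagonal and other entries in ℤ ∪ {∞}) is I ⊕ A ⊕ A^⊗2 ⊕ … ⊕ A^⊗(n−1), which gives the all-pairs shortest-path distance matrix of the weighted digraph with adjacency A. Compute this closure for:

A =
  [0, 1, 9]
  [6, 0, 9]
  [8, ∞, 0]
Closure =
  [0, 1, 9]
  [6, 0, 9]
  [8, 9, 0]

This is the Floyd-Warshall all-pairs shortest-path computation. For each intermediate vertex k = 0, 1, …, 2, update dist[i][j] ← min(dist[i][j], dist[i][k] + dist[k][j]). The final matrix gives, for each (i, j), the minimum total weight of any directed path from i to j (possibly empty when i = j).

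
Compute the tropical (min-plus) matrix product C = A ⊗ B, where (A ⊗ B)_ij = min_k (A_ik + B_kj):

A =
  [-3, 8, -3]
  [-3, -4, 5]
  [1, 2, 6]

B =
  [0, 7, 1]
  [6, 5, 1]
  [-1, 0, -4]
A ⊗ B =
  [-4, -3, -7]
  [-3, 1, -3]
  [1, 6, 2]

Apply the min-plus product entry-by-entry:
  C[0][0] = min over k of (A[0][0] + B[0][0] = -3 + 0 = -3, A[0][1] + B[1][0] = 8 + 6 = 14, A[0][2] + B[2][0] = -3 + -1 = -4) = -4 (attained at k = 2)
  C[0][1] = min over k of (A[0][0] + B[0][1] = -3 + 7 = 4, A[0][1] + B[1][1] = 8 + 5 = 13, A[0][2] + B[2][1] = -3 + 0 = -3) = -3 (attained at k = 2)
  C[0][2] = min over k of (A[0][0] + B[0][2] = -3 + 1 = -2, A[0][1] + B[1][2] = 8 + 1 = 9, A[0][2] + B[2][2] = -3 + -4 = -7) = -7 (attained at k = 2)
  C[1][0] = min over k of (A[1][0] + B[0][0] = -3 + 0 = -3, A[1][1] + B[1][0] = -4 + 6 = 2, A[1][2] + B[2][0] = 5 + -1 = 4) = -3 (attained at k = 0)
  C[1][1] = min over k of (A[1][0] + B[0][1] = -3 + 7 = 4, A[1][1] + B[1][1] = -4 + 5 = 1, A[1][2] + B[2][1] = 5 + 0 = 5) = 1 (attained at k = 1)
  C[1][2] = min over k of (A[1][0] + B[0][2] = -3 + 1 = -2, A[1][1] + B[1][2] = -4 + 1 = -3, A[1][2] + B[2][2] = 5 + -4 = 1) = -3 (attained at k = 1)
  C[2][0] = min over k of (A[2][0] + B[0][0] = 1 + 0 = 1, A[2][1] + B[1][0] = 2 + 6 = 8, A[2][2] + B[2][0] = 6 + -1 = 5) = 1 (attained at k = 0)
  C[2][1] = min over k of (A[2][0] + B[0][1] = 1 + 7 = 8, A[2][1] + B[1][1] = 2 + 5 = 7, A[2][2] + B[2][1] = 6 + 0 = 6) = 6 (attained at k = 2)
  C[2][2] = min over k of (A[2][0] + B[0][2] = 1 + 1 = 2, A[2][1] + B[1][2] = 2 + 1 = 3, A[2][2] + B[2][2] = 6 + -4 = 2) = 2 (attained at k = 0)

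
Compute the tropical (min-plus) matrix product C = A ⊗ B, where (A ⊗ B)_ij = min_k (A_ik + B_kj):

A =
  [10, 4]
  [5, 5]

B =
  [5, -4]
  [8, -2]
A ⊗ B =
  [12, 2]
  [10, 1]

Apply the min-plus product entry-by-entry:
  C[0][0] = min over k of (A[0][0] + B[0][0] = 10 + 5 = 15, A[0][1] + B[1][0] = 4 + 8 = 12) = 12 (attained at k = 1)
  C[0][1] = min over k of (A[0][0] + B[0][1] = 10 + -4 = 6, A[0][1] + B[1][1] = 4 + -2 = 2) = 2 (attained at k = 1)
  C[1][0] = min over k of (A[1][0] + B[0][0] = 5 + 5 = 10, A[1][1] + B[1][0] = 5 + 8 = 13) = 10 (attained at k = 0)
  C[1][1] = min over k of (A[1][0] + B[0][1] = 5 + -4 = 1, A[1][1] + B[1][1] = 5 + -2 = 3) = 1 (attained at k = 0)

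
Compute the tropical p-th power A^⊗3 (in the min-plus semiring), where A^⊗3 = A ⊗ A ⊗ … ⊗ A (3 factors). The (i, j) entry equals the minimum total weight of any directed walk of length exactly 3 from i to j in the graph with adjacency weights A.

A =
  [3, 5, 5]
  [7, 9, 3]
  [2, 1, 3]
A^⊗3 =
  [9, 9, 9]
  [8, 7, 7]
  [6, 5, 7]

Each entry (A^⊗3)_ij equals the minimum over all length-3 walks i = v_0 → v_1 → … → v_3 = j of Σ_t A[v_t][v_{t+1}]. For example, for (i, j) = (0, 2) we minimise over 9 possible intermediate vertex sequences; the minimum is 9, attained along the walk 0 → 2 → 1 → 2.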